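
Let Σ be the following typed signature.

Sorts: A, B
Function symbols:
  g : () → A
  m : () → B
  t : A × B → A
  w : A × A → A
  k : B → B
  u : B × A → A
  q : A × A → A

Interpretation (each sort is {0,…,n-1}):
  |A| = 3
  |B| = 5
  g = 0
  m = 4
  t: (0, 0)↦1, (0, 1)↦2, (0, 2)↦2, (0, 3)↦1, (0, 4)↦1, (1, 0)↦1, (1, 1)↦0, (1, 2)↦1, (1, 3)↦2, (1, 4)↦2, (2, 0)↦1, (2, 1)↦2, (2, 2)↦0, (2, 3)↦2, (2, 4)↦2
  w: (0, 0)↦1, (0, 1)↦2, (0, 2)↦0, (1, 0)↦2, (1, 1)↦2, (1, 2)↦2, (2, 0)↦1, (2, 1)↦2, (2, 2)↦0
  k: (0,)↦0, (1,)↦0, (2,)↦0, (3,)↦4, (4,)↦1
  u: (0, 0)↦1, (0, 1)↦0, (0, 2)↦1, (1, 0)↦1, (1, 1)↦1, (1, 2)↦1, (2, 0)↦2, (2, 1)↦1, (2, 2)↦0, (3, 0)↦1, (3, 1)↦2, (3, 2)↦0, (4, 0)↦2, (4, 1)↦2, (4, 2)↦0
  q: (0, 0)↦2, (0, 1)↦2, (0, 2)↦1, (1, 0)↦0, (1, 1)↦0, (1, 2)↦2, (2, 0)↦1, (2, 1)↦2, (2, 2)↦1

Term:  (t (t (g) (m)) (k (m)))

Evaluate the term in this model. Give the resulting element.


value = 0

  g = 0
  m = 4
  (t (g) (m)) = t(0, 4) = 1
  m = 4
  (k (m)) = k(4,) = 1
  (t (t (g) (m)) (k (m))) = t(1, 1) = 0


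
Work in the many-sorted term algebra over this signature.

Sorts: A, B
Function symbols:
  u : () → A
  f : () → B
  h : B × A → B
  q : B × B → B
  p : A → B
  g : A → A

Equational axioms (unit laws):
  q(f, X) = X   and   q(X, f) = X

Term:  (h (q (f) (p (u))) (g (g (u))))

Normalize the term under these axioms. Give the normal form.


1. (h (q (f) (p (u))) (g (g (u))))  →  (h (p (u)) (g (g (u))))

normal form = (h (p (u)) (g (g (u))))


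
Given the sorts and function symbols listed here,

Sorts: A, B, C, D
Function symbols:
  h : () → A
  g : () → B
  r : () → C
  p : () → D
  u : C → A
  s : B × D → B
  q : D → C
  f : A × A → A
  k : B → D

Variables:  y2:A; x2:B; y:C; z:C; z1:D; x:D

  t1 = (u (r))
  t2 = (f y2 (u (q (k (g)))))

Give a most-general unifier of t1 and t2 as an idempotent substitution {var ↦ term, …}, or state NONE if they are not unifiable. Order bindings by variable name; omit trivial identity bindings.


head clash or occurs-check failure — not unifiable

NONE (not unifiable)


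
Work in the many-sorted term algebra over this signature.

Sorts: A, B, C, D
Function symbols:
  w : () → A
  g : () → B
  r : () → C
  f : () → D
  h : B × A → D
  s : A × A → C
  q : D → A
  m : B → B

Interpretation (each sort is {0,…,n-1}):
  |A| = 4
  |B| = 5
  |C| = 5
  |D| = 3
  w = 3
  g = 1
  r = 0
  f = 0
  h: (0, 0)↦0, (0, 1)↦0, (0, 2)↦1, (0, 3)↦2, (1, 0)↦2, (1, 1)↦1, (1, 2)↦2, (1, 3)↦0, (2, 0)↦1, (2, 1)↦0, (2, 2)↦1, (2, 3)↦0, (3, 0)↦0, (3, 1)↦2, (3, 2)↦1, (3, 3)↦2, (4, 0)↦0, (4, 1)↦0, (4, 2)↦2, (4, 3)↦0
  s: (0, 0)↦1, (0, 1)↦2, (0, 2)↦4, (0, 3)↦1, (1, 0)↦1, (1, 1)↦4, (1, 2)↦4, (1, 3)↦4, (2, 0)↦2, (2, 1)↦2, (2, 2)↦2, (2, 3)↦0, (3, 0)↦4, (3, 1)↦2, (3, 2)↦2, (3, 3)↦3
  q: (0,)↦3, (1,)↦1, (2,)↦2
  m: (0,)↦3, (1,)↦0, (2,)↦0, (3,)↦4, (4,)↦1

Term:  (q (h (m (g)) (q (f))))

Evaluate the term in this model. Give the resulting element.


  g = 1
  (m (g)) = m(1,) = 0
  f = 0
  (q (f)) = q(0,) = 3
  (h (m (g)) (q (f))) = h(0, 3) = 2
  (q (h (m (g)) (q (f)))) = q(2,) = 2

value = 2


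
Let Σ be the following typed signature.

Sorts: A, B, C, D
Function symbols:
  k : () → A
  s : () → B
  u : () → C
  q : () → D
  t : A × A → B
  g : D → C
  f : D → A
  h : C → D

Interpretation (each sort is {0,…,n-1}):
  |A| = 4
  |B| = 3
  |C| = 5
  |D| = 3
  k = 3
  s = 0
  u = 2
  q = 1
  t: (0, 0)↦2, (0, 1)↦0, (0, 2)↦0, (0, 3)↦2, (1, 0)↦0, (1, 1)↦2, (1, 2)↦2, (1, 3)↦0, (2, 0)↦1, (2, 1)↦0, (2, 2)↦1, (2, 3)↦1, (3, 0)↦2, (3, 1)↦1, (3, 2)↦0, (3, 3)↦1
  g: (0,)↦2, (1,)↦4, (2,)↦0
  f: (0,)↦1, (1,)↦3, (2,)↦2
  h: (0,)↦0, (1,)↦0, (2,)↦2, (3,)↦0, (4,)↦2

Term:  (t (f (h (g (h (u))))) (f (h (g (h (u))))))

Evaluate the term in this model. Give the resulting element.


  u = 2
  (h (u)) = h(2,) = 2
  (g (h (u))) = g(2,) = 0
  (h (g (h (u)))) = h(0,) = 0
  (f (h (g (h (u))))) = f(0,) = 1
  u = 2
  (h (u)) = h(2,) = 2
  (g (h (u))) = g(2,) = 0
  (h (g (h (u)))) = h(0,) = 0
  (f (h (g (h (u))))) = f(0,) = 1
  (t (f (h (g (h (u))))) (f (h (g (h (u)))))) = t(1, 1) = 2

value = 2


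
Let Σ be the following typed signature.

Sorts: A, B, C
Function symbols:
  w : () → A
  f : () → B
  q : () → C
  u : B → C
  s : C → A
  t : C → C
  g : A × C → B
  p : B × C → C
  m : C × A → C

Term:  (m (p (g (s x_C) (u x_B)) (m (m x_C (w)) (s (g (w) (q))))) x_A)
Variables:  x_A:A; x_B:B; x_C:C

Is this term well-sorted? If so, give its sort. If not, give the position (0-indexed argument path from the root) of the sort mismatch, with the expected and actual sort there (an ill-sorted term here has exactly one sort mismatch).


        x_C : C
      (s x_C) : A
        x_B : B
      (u x_B) : C
    (g (s x_C) (u x_B)) : B
        x_C : C
        (w) : A
      (m x_C (w)) : C
          (w) : A
          (q) : C
        (g (w) (q)) : B
      (s (g (w) (q))) : ✗ arg 0 at [0, 1, 1, 0] has sort B, expected C
  x_A : A

ill-sorted at position [0, 1, 1, 0]: expected C, got B


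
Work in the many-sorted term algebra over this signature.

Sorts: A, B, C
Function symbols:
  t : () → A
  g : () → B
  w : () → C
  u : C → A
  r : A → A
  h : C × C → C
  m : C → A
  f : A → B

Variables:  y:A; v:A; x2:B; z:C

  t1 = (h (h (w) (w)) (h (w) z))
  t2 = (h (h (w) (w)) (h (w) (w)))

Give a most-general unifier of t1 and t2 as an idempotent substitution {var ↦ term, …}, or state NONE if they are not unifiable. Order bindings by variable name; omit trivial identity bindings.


{z ↦ (w)}


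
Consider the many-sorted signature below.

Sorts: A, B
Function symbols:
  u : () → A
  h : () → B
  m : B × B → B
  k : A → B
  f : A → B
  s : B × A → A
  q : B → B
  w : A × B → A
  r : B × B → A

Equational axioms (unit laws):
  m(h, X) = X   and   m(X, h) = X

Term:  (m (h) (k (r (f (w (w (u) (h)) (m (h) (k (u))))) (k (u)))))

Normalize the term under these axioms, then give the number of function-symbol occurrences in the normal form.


1. (m (h) (k (r (f (w (w (u) (h)) (m (h) (k (u))))) (k (u)))))  →  (k (r (f (w (w (u) (h)) (m (h) (k (u))))) (k (u))))
2. (k (r (f (w (w (u) (h)) (m (h) (k (u))))) (k (u))))  →  (k (r (f (w (w (u) (h)) (k (u)))) (k (u))))
normal form: (k (r (f (w (w (u) (h)) (k (u)))) (k (u))))

size = 11


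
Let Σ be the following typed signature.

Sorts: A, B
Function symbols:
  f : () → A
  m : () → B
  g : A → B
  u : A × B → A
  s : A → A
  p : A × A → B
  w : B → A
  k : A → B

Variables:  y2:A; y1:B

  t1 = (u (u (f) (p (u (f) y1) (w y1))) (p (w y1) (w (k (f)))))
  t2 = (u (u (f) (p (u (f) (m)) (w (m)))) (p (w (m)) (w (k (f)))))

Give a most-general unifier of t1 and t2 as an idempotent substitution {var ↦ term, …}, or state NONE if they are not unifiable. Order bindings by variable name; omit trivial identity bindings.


{y1 ↦ (m)}


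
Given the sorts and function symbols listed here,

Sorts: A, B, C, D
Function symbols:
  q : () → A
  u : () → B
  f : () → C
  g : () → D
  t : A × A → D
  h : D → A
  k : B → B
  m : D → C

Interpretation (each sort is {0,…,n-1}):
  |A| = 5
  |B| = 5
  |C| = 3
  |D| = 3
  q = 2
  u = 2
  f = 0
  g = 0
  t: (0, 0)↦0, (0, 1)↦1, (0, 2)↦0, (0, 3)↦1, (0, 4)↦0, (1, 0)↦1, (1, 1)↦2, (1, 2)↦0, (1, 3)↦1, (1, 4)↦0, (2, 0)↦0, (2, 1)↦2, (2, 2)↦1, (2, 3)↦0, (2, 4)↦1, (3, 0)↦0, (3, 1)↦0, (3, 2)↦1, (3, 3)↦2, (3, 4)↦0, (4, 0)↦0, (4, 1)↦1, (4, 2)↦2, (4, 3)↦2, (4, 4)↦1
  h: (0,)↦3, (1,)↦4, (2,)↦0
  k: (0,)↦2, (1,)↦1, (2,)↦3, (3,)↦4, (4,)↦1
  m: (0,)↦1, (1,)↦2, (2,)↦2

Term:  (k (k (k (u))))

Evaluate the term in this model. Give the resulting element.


  u = 2
  (k (u)) = k(2,) = 3
  (k (k (u))) = k(3,) = 4
  (k (k (k (u)))) = k(4,) = 1

value = 1


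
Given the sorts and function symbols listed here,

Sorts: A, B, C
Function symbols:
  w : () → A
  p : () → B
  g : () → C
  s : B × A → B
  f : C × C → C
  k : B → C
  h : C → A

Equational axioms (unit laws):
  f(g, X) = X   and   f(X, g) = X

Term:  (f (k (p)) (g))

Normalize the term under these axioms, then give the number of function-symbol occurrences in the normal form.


1. (f (k (p)) (g))  →  (k (p))
normal form: (k (p))

size = 2


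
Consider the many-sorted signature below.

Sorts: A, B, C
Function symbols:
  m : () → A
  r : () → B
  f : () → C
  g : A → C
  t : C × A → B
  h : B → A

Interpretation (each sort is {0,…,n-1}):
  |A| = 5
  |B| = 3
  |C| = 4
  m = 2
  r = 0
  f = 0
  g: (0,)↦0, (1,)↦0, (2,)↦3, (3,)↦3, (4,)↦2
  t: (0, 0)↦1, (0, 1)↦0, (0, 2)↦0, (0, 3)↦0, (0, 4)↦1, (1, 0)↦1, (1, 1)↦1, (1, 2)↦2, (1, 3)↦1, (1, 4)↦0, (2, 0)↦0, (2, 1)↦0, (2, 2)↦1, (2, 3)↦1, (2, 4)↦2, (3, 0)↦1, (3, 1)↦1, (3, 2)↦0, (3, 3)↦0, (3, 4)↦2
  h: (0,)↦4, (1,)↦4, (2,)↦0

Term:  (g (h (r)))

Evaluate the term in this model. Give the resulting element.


  r = 0
  (h (r)) = h(0,) = 4
  (g (h (r))) = g(4,) = 2

value = 2


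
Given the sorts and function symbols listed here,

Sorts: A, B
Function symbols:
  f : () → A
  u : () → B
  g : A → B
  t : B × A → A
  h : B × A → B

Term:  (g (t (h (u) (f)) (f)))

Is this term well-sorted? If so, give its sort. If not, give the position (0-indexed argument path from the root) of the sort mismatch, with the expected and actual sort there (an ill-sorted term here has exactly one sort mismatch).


      (u) : B
      (f) : A
    (h (u) (f)) : B
    (f) : A
  (t (h (u) (f)) (f)) : A
(g (t (h (u) (f)) (f))) : B

well-sorted; sort = B


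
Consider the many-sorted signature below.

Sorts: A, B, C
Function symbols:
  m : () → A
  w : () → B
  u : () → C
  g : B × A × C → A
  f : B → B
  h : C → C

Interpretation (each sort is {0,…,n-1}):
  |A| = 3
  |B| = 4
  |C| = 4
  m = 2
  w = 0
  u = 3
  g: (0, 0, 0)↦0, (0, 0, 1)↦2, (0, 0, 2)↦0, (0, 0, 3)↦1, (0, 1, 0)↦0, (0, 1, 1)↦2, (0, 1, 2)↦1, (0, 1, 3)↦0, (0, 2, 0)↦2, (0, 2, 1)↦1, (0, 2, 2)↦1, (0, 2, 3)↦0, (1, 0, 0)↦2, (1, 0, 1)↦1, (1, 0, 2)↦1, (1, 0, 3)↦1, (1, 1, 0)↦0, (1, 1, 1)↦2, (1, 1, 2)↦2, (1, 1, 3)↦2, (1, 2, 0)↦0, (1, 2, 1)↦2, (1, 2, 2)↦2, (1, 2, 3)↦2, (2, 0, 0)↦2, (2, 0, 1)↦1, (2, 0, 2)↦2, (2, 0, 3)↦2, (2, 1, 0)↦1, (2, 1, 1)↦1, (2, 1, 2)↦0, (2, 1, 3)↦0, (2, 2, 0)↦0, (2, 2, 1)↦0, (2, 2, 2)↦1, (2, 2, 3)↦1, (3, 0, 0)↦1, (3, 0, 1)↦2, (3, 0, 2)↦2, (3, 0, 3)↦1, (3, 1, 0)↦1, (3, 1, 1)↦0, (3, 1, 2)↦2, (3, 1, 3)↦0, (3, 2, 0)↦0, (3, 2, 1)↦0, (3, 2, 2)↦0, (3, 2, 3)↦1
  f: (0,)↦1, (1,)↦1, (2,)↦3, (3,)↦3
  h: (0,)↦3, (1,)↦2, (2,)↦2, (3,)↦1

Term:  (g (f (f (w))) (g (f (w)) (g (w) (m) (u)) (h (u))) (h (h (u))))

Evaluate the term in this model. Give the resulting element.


  w = 0
  (f (w)) = f(0,) = 1
  (f (f (w))) = f(1,) = 1
  w = 0
  (f (w)) = f(0,) = 1
  w = 0
  m = 2
  u = 3
  (g (w) (m) (u)) = g(0, 2, 3) = 0
  u = 3
  (h (u)) = h(3,) = 1
  (g (f (w)) (g (w) (m) (u)) (h (u))) = g(1, 0, 1) = 1
  u = 3
  (h (u)) = h(3,) = 1
  (h (h (u))) = h(1,) = 2
  (g (f (f (w))) (g (f (w)) (g (w) (m) (u)) (h (u))) (h (h (u)))) = g(1, 1, 2) = 2

value = 2


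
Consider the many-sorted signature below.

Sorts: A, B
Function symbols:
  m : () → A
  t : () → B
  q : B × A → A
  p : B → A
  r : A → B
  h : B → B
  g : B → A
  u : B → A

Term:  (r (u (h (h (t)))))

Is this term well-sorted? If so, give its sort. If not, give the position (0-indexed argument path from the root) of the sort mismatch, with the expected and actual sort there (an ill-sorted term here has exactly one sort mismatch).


well-sorted; sort = B

        (t) : B
      (h (t)) : B
    (h (h (t))) : B
  (u (h (h (t)))) : A
(r (u (h (h (t))))) : B


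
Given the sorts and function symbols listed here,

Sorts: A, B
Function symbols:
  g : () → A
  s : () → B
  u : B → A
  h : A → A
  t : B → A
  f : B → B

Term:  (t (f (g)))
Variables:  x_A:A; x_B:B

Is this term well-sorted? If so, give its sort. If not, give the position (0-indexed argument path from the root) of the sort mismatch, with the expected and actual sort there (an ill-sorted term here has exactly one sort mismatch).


    (g) : A
  (f (g)) : ✗ arg 0 at [0, 0] has sort A, expected B

ill-sorted at position [0, 0]: expected B, got A


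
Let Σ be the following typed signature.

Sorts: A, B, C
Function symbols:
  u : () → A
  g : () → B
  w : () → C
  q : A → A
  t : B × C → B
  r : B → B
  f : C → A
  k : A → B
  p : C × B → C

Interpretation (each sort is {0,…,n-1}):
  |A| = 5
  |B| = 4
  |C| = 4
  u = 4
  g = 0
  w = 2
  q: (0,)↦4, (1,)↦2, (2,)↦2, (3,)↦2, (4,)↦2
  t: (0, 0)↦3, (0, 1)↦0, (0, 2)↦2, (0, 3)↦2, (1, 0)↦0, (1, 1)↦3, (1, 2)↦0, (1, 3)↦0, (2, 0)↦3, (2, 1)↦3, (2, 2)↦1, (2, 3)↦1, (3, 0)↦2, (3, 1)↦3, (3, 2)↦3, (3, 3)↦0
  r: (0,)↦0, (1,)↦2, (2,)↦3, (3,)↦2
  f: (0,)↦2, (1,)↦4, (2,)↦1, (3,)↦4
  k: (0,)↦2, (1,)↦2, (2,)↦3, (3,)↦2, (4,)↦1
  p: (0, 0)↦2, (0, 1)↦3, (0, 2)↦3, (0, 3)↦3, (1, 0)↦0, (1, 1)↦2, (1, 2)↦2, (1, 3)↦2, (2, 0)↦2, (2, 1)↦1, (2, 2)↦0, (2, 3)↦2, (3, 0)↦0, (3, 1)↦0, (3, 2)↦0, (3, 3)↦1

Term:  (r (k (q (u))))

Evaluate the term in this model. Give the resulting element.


  u = 4
  (q (u)) = q(4,) = 2
  (k (q (u))) = k(2,) = 3
  (r (k (q (u)))) = r(3,) = 2

value = 2


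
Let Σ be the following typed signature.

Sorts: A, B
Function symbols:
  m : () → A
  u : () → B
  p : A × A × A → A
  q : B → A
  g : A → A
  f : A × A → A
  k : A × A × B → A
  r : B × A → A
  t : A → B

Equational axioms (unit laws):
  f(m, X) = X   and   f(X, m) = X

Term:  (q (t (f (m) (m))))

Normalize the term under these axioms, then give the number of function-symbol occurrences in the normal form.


1. (q (t (f (m) (m))))  →  (q (t (m)))
normal form: (q (t (m)))

size = 3


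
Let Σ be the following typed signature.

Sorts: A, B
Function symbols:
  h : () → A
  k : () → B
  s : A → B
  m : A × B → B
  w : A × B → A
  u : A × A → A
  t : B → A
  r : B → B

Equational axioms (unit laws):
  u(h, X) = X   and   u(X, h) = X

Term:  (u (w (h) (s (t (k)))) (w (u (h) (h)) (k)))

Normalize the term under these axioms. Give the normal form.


1. (u (w (h) (s (t (k)))) (w (u (h) (h)) (k)))  →  (u (w (h) (s (t (k)))) (w (h) (k)))

normal form = (u (w (h) (s (t (k)))) (w (h) (k)))


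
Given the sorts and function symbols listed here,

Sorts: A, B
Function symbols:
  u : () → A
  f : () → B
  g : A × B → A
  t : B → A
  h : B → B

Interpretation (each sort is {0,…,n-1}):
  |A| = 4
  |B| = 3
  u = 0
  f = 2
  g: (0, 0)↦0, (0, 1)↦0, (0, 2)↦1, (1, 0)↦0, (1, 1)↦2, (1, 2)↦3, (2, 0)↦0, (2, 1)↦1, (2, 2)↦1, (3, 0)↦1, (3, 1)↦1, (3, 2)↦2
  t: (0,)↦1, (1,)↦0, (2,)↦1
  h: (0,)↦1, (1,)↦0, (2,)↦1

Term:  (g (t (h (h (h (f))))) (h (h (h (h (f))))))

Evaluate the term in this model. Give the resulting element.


  f = 2
  (h (f)) = h(2,) = 1
  (h (h (f))) = h(1,) = 0
  (h (h (h (f)))) = h(0,) = 1
  (t (h (h (h (f))))) = t(1,) = 0
  f = 2
  (h (f)) = h(2,) = 1
  (h (h (f))) = h(1,) = 0
  (h (h (h (f)))) = h(0,) = 1
  (h (h (h (h (f))))) = h(1,) = 0
  (g (t (h (h (h (f))))) (h (h (h (h (f)))))) = g(0, 0) = 0

value = 0


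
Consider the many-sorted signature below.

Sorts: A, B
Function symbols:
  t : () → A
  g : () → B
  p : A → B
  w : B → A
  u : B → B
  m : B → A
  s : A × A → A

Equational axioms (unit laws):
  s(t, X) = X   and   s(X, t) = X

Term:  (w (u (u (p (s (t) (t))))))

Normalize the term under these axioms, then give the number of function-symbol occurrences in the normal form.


size = 5

1. (w (u (u (p (s (t) (t))))))  →  (w (u (u (p (t)))))
normal form: (w (u (u (p (t)))))


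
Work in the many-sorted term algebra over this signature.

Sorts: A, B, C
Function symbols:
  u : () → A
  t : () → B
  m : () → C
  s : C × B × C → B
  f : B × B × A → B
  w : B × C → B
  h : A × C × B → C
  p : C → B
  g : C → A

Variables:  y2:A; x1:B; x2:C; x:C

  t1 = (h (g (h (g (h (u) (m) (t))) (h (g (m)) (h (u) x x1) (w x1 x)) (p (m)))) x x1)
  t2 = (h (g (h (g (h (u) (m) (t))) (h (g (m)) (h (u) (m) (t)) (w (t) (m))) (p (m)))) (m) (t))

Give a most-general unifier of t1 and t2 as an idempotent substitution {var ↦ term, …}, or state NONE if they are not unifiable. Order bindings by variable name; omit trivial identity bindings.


{x ↦ (m), x1 ↦ (t)}


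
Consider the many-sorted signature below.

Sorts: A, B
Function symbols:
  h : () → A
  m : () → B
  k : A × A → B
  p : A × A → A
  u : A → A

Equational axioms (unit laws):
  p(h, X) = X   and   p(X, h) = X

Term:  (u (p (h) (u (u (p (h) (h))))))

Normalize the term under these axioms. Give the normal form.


normal form = (u (u (u (h))))

1. (u (p (h) (u (u (p (h) (h))))))  →  (u (u (u (p (h) (h)))))
2. (u (u (u (p (h) (h)))))  →  (u (u (u (h))))


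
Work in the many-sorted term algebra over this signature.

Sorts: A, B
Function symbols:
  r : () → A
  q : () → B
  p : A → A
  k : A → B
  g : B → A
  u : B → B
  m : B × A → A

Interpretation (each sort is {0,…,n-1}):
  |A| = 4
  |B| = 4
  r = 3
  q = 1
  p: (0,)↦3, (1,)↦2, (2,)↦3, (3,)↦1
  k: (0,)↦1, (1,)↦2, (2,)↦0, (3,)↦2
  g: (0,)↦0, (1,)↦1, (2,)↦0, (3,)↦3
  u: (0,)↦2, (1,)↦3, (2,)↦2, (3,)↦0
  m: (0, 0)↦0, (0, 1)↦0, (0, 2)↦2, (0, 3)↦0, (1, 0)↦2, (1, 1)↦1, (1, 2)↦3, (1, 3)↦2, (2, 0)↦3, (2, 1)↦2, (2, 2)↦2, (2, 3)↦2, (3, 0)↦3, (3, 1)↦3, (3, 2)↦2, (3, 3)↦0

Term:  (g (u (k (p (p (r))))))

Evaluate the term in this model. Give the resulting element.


value = 0

  r = 3
  (p (r)) = p(3,) = 1
  (p (p (r))) = p(1,) = 2
  (k (p (p (r)))) = k(2,) = 0
  (u (k (p (p (r))))) = u(0,) = 2
  (g (u (k (p (p (r)))))) = g(2,) = 0


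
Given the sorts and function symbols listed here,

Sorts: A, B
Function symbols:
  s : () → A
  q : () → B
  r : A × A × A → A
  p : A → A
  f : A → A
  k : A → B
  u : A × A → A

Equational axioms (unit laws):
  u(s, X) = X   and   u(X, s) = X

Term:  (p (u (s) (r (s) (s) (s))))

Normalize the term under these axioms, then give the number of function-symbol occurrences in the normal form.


1. (p (u (s) (r (s) (s) (s))))  →  (p (r (s) (s) (s)))
normal form: (p (r (s) (s) (s)))

size = 5


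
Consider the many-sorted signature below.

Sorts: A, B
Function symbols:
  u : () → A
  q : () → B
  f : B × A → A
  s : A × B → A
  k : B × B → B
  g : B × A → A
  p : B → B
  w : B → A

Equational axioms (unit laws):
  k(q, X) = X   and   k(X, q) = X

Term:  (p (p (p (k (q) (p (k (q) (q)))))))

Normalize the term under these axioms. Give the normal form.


1. (p (p (p (k (q) (p (k (q) (q)))))))  →  (p (p (p (p (k (q) (q))))))
2. (p (p (p (p (k (q) (q))))))  →  (p (p (p (p (q)))))

normal form = (p (p (p (p (q)))))


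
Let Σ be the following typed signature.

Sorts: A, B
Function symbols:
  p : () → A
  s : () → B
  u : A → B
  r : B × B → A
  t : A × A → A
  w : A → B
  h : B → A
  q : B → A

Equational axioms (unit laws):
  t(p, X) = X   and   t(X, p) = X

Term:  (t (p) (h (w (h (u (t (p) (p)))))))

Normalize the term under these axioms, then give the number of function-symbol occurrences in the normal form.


size = 5

1. (t (p) (h (w (h (u (t (p) (p)))))))  →  (h (w (h (u (t (p) (p))))))
2. (h (w (h (u (t (p) (p))))))  →  (h (w (h (u (p)))))
normal form: (h (w (h (u (p)))))


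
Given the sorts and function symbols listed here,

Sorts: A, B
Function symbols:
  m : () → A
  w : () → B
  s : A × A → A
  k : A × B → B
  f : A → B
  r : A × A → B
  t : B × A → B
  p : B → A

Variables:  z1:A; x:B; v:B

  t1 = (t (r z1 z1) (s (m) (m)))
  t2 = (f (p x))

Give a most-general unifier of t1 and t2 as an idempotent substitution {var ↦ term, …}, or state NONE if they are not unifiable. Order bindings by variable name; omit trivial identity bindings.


head clash or occurs-check failure — not unifiable

NONE (not unifiable)


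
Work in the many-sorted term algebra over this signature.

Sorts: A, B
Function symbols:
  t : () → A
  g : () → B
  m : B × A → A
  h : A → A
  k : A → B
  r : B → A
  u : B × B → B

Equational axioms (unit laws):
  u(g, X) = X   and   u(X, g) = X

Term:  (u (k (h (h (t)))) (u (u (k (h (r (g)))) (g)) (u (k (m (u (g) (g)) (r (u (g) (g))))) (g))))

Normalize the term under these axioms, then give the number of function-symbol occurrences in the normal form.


size = 15

1. (u (k (h (h (t)))) (u (u (k (h (r (g)))) (g)) (u (k (m (u (g) (g)) (r (u (g) (g))))) (g))))  →  (u (k (h (h (t)))) (u (k (h (r (g)))) (u (k (m (u (g) (g)) (r (u (g) (g))))) (g))))
2. (u (k (h (h (t)))) (u (k (h (r (g)))) (u (k (m (u (g) (g)) (r (u (g) (g))))) (g))))  →  (u (k (h (h (t)))) (u (k (h (r (g)))) (k (m (u (g) (g)) (r (u (g) (g)))))))
3. (u (k (h (h (t)))) (u (k (h (r (g)))) (k (m (u (g) (g)) (r (u (g) (g)))))))  →  (u (k (h (h (t)))) (u (k (h (r (g)))) (k (m (g) (r (u (g) (g)))))))
4. (u (k (h (h (t)))) (u (k (h (r (g)))) (k (m (g) (r (u (g) (g)))))))  →  (u (k (h (h (t)))) (u (k (h (r (g)))) (k (m (g) (r (g))))))
normal form: (u (k (h (h (t)))) (u (k (h (r (g)))) (k (m (g) (r (g))))))


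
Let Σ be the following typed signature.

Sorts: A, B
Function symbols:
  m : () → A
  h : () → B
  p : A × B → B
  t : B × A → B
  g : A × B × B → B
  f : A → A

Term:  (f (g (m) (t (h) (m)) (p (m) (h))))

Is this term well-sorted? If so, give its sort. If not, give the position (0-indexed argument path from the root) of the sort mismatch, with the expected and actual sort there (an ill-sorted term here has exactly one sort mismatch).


ill-sorted at position [0]: expected A, got B

    (m) : A
      (h) : B
      (m) : A
    (t (h) (m)) : B
      (m) : A
      (h) : B
    (p (m) (h)) : B
  (g (m) (t (h) (m)) (p (m) (h))) : B
(f (g (m) (t (h) (m)) (p (m) (h)))) : ✗ arg 0 at [0] has sort B, expected A


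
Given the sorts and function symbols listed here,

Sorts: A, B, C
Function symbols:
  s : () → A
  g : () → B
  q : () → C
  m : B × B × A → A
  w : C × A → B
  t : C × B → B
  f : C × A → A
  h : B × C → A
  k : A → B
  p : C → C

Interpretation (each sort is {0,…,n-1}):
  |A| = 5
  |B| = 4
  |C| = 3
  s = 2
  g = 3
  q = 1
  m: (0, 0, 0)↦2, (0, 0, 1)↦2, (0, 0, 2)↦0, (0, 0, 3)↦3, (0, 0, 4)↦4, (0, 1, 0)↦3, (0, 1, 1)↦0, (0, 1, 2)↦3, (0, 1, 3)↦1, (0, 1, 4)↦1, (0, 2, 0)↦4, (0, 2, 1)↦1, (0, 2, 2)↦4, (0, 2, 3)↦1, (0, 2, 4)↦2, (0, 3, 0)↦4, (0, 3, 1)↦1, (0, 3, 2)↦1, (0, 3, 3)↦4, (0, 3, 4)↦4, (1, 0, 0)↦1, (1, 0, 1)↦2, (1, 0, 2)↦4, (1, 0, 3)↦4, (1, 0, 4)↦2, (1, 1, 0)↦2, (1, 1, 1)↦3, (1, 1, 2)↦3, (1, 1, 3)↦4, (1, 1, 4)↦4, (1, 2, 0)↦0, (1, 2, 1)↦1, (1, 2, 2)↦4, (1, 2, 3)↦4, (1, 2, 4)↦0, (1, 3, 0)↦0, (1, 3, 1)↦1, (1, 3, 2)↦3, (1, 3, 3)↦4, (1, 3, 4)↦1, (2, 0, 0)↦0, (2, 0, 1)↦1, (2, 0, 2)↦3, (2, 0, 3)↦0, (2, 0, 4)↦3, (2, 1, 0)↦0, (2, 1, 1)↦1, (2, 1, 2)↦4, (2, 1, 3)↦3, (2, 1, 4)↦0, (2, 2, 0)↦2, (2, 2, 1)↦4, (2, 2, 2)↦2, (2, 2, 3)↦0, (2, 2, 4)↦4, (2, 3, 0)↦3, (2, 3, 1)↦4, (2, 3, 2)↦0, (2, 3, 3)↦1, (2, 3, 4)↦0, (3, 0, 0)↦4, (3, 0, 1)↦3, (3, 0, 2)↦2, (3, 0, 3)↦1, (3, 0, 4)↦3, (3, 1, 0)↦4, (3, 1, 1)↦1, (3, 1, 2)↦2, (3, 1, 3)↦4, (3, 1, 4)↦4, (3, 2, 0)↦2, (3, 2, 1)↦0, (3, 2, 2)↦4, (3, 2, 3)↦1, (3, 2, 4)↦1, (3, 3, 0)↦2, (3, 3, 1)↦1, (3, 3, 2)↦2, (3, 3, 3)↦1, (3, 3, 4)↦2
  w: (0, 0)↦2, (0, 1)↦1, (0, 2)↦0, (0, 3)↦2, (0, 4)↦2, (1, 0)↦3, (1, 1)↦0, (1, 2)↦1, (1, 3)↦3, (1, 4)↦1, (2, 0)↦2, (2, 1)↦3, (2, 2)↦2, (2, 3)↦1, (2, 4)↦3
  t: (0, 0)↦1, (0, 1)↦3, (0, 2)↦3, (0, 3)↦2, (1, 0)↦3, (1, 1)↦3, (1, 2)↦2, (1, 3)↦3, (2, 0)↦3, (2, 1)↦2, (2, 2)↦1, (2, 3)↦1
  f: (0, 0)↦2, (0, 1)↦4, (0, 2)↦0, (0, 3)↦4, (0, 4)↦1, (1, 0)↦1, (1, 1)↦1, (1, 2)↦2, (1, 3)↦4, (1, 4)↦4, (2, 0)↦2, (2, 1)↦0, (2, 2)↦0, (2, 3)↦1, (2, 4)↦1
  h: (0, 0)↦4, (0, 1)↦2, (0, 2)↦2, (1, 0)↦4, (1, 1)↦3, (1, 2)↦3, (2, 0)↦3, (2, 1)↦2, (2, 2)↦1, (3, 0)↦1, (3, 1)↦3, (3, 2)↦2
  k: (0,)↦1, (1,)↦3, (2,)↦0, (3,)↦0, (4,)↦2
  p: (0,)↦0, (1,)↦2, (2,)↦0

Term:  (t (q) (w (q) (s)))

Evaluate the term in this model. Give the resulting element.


  q = 1
  q = 1
  s = 2
  (w (q) (s)) = w(1, 2) = 1
  (t (q) (w (q) (s))) = t(1, 1) = 3

value = 3


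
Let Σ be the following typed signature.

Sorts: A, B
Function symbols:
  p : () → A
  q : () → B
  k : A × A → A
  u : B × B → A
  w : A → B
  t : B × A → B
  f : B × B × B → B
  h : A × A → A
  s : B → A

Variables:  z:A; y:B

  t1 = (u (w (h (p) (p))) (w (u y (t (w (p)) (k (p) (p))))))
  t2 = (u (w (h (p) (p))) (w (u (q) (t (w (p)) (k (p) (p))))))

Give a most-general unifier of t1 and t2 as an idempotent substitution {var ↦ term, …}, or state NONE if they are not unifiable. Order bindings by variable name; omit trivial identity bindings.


{y ↦ (q)}


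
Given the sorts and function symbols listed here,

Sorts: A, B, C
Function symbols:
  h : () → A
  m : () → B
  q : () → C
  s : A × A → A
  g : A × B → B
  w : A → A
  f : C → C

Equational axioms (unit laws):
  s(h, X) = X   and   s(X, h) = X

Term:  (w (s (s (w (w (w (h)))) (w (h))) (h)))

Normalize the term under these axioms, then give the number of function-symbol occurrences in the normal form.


size = 8

1. (w (s (s (w (w (w (h)))) (w (h))) (h)))  →  (w (s (w (w (w (h)))) (w (h))))
normal form: (w (s (w (w (w (h)))) (w (h))))


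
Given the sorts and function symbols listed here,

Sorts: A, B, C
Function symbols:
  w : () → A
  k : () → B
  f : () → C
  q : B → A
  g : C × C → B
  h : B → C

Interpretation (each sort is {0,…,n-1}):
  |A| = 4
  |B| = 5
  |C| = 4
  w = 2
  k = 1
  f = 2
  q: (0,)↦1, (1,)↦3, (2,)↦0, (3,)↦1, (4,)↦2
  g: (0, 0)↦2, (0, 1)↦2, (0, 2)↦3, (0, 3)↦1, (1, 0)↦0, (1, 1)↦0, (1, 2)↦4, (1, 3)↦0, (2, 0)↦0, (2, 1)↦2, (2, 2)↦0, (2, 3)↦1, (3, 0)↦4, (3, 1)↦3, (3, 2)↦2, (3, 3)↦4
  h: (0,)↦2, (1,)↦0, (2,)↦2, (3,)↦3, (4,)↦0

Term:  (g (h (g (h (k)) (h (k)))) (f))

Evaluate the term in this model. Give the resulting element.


  k = 1
  (h (k)) = h(1,) = 0
  k = 1
  (h (k)) = h(1,) = 0
  (g (h (k)) (h (k))) = g(0, 0) = 2
  (h (g (h (k)) (h (k)))) = h(2,) = 2
  f = 2
  (g (h (g (h (k)) (h (k)))) (f)) = g(2, 2) = 0

value = 0


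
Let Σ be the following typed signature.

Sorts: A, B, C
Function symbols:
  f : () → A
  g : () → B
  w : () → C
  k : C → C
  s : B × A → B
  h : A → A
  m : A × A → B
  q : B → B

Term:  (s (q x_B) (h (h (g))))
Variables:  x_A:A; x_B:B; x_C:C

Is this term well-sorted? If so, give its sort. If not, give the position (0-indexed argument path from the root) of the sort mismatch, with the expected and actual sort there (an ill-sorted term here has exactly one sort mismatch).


    x_B : B
  (q x_B) : B
      (g) : B
    (h (g)) : ✗ arg 0 at [1, 0, 0] has sort B, expected A

ill-sorted at position [1, 0, 0]: expected A, got B


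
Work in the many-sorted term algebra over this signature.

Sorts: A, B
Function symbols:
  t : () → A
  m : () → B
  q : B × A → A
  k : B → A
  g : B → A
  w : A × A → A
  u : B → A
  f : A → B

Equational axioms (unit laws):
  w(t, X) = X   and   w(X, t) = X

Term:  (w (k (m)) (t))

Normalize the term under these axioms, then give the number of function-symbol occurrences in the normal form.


1. (w (k (m)) (t))  →  (k (m))
normal form: (k (m))

size = 2


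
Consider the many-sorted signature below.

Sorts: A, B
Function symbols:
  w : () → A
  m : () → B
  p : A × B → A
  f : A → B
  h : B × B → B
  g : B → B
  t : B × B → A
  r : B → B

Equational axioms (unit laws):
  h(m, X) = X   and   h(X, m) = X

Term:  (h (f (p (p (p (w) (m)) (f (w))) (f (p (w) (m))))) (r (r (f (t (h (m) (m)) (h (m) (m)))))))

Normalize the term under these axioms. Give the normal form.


1. (h (f (p (p (p (w) (m)) (f (w))) (f (p (w) (m))))) (r (r (f (t (h (m) (m)) (h (m) (m)))))))  →  (h (f (p (p (p (w) (m)) (f (w))) (f (p (w) (m))))) (r (r (f (t (m) (h (m) (m)))))))
2. (h (f (p (p (p (w) (m)) (f (w))) (f (p (w) (m))))) (r (r (f (t (m) (h (m) (m)))))))  →  (h (f (p (p (p (w) (m)) (f (w))) (f (p (w) (m))))) (r (r (f (t (m) (m))))))

normal form = (h (f (p (p (p (w) (m)) (f (w))) (f (p (w) (m))))) (r (r (f (t (m) (m))))))


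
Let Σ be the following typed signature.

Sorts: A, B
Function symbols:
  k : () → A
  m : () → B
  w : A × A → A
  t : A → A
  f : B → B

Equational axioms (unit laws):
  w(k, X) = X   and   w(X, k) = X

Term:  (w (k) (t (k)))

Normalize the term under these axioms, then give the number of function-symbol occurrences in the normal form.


1. (w (k) (t (k)))  →  (t (k))
normal form: (t (k))

size = 2


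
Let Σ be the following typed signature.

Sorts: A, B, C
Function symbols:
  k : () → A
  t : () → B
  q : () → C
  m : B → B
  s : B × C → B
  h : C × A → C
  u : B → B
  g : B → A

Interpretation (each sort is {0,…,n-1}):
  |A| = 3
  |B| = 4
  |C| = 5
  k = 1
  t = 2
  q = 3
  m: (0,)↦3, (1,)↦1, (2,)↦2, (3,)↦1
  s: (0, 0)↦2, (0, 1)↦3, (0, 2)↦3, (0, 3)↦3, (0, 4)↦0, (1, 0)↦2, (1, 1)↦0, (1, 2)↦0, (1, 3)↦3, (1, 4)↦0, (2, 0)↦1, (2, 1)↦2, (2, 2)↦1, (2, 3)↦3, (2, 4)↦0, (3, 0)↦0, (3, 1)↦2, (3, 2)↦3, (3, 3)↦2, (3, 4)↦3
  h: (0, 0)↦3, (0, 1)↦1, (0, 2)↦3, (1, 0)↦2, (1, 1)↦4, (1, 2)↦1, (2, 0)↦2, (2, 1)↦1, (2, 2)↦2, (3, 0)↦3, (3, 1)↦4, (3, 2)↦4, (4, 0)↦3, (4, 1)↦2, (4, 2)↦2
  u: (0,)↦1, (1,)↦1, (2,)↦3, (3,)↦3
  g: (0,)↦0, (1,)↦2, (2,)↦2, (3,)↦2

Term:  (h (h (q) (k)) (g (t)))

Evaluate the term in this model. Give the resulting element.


value = 2

  q = 3
  k = 1
  (h (q) (k)) = h(3, 1) = 4
  t = 2
  (g (t)) = g(2,) = 2
  (h (h (q) (k)) (g (t))) = h(4, 2) = 2


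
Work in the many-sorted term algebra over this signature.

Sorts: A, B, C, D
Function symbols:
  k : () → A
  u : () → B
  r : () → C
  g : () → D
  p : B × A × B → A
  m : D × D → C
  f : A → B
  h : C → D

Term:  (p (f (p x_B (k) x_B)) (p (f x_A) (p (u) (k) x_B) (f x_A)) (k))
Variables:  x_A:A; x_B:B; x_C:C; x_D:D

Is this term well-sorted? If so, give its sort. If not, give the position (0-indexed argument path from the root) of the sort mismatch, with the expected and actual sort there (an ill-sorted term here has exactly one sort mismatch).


ill-sorted at position [2]: expected B, got A

      x_B : B
      (k) : A
      x_B : B
    (p x_B (k) x_B) : A
  (f (p x_B (k) x_B)) : B
      x_A : A
    (f x_A) : B
      (u) : B
      (k) : A
      x_B : B
    (p (u) (k) x_B) : A
      x_A : A
    (f x_A) : B
  (p (f x_A) (p (u) (k) x_B) (f x_A)) : A
  (k) : A
(p (f (p x_B (k) x_B)) (p (f x_A) (p (u) (k) x_B) (f x_A)) (k)) : ✗ arg 2 at [2] has sort A, expected B


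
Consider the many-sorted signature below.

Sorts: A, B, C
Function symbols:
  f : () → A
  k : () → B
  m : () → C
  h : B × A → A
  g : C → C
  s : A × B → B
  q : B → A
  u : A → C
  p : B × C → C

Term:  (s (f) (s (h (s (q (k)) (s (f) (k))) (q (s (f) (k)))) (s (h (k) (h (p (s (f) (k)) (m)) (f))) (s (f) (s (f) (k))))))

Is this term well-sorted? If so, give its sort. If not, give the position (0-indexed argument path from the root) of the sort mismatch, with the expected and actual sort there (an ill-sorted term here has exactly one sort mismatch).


ill-sorted at position [1, 1, 0, 1, 0]: expected B, got C

  (f) : A
          (k) : B
        (q (k)) : A
          (f) : A
          (k) : B
        (s (f) (k)) : B
      (s (q (k)) (s (f) (k))) : B
          (f) : A
          (k) : B
        (s (f) (k)) : B
      (q (s (f) (k))) : A
    (h (s (q (k)) (s (f) (k))) (q (s (f) (k)))) : A
        (k) : B
              (f) : A
              (k) : B
            (s (f) (k)) : B
            (m) : C
          (p (s (f) (k)) (m)) : C
          (f) : A
        (h (p (s (f) (k)) (m)) (f)) : ✗ arg 0 at [1, 1, 0, 1, 0] has sort C, expected B
        (f) : A
          (f) : A
          (k) : B
        (s (f) (k)) : B
      (s (f) (s (f) (k))) : B


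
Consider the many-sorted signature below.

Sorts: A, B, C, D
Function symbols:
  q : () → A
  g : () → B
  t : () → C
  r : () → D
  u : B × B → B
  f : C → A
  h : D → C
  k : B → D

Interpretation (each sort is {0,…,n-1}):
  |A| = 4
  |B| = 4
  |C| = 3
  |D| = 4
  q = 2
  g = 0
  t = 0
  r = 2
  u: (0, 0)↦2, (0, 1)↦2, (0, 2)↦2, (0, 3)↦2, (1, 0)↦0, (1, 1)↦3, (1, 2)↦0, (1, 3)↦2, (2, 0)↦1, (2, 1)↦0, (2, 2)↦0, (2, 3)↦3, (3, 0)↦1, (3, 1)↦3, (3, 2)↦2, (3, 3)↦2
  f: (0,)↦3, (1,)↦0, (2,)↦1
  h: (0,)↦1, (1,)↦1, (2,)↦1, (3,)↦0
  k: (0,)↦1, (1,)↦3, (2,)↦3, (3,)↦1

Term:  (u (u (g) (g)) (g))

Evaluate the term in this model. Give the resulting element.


  g = 0
  g = 0
  (u (g) (g)) = u(0, 0) = 2
  g = 0
  (u (u (g) (g)) (g)) = u(2, 0) = 1

value = 1


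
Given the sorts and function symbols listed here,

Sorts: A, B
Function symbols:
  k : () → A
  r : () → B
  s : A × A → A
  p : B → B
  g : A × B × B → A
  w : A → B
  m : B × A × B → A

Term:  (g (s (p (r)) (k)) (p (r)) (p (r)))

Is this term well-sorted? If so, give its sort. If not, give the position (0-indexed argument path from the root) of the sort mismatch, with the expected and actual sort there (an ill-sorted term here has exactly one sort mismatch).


ill-sorted at position [0, 0]: expected A, got B

      (r) : B
    (p (r)) : B
    (k) : A
  (s (p (r)) (k)) : ✗ arg 0 at [0, 0] has sort B, expected A
    (r) : B
  (p (r)) : B
    (r) : B
  (p (r)) : B


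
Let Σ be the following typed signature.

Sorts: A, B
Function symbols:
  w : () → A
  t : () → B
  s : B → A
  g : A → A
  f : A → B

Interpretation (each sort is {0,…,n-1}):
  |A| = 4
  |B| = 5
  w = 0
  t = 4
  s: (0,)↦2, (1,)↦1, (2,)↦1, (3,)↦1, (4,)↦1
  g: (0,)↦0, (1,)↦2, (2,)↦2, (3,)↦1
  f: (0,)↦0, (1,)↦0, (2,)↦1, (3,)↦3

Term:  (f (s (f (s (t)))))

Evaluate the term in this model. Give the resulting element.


  t = 4
  (s (t)) = s(4,) = 1
  (f (s (t))) = f(1,) = 0
  (s (f (s (t)))) = s(0,) = 2
  (f (s (f (s (t))))) = f(2,) = 1

value = 1


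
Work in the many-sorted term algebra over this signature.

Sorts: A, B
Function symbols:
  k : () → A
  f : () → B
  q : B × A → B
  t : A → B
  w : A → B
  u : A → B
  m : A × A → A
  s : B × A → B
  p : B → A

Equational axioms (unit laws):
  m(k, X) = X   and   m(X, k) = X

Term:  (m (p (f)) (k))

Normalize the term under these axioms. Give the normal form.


1. (m (p (f)) (k))  →  (p (f))

normal form = (p (f))


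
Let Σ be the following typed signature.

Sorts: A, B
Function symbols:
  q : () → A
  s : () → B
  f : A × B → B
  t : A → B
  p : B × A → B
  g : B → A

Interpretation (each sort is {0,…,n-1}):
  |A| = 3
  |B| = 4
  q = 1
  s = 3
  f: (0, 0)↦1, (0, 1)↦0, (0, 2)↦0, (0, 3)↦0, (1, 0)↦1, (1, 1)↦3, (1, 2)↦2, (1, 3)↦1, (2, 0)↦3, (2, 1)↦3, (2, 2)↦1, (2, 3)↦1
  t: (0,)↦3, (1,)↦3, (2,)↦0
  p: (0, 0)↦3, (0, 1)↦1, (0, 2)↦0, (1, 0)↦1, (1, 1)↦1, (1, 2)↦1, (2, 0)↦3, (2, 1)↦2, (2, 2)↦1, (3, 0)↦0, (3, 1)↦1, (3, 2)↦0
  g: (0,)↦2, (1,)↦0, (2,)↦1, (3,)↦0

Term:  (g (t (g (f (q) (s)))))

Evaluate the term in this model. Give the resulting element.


  q = 1
  s = 3
  (f (q) (s)) = f(1, 3) = 1
  (g (f (q) (s))) = g(1,) = 0
  (t (g (f (q) (s)))) = t(0,) = 3
  (g (t (g (f (q) (s))))) = g(3,) = 0

value = 0


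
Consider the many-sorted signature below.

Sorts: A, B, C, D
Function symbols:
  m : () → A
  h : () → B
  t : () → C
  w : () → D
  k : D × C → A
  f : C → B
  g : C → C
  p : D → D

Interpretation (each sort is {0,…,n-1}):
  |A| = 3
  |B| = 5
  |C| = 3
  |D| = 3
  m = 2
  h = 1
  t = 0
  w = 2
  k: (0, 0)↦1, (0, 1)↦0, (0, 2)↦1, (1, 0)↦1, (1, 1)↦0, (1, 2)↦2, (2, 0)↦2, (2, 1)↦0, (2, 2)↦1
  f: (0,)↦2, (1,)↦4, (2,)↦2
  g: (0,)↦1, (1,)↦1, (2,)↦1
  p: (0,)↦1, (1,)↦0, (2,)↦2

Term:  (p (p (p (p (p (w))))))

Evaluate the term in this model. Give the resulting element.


  w = 2
  (p (w)) = p(2,) = 2
  (p (p (w))) = p(2,) = 2
  (p (p (p (w)))) = p(2,) = 2
  (p (p (p (p (w))))) = p(2,) = 2
  (p (p (p (p (p (w)))))) = p(2,) = 2

value = 2


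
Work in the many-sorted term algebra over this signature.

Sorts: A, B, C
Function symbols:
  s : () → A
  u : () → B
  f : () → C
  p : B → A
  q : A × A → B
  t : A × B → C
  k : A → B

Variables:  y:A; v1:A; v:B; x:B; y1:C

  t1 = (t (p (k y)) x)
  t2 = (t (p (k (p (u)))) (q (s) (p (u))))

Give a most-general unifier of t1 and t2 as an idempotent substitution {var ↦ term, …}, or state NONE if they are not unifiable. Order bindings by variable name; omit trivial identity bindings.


{x ↦ (q (s) (p (u))), y ↦ (p (u))}


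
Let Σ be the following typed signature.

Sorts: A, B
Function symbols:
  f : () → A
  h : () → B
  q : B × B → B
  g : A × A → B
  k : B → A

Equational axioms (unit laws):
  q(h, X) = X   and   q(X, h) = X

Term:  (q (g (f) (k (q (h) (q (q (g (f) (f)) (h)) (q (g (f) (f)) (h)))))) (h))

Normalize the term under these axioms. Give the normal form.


1. (q (g (f) (k (q (h) (q (q (g (f) (f)) (h)) (q (g (f) (f)) (h)))))) (h))  →  (g (f) (k (q (h) (q (q (g (f) (f)) (h)) (q (g (f) (f)) (h))))))
2. (g (f) (k (q (h) (q (q (g (f) (f)) (h)) (q (g (f) (f)) (h))))))  →  (g (f) (k (q (q (g (f) (f)) (h)) (q (g (f) (f)) (h)))))
3. (g (f) (k (q (q (g (f) (f)) (h)) (q (g (f) (f)) (h)))))  →  (g (f) (k (q (g (f) (f)) (q (g (f) (f)) (h)))))
4. (g (f) (k (q (g (f) (f)) (q (g (f) (f)) (h)))))  →  (g (f) (k (q (g (f) (f)) (g (f) (f)))))

normal form = (g (f) (k (q (g (f) (f)) (g (f) (f)))))


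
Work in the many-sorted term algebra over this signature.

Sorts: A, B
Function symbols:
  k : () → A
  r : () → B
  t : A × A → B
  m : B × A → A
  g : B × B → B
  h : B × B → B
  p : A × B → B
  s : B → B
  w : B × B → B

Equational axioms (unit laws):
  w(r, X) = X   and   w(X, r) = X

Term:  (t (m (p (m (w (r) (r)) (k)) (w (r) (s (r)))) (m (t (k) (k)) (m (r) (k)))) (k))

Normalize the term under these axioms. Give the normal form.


normal form = (t (m (p (m (r) (k)) (s (r))) (m (t (k) (k)) (m (r) (k)))) (k))

1. (t (m (p (m (w (r) (r)) (k)) (w (r) (s (r)))) (m (t (k) (k)) (m (r) (k)))) (k))  →  (t (m (p (m (r) (k)) (w (r) (s (r)))) (m (t (k) (k)) (m (r) (k)))) (k))
2. (t (m (p (m (r) (k)) (w (r) (s (r)))) (m (t (k) (k)) (m (r) (k)))) (k))  →  (t (m (p (m (r) (k)) (s (r))) (m (t (k) (k)) (m (r) (k)))) (k))


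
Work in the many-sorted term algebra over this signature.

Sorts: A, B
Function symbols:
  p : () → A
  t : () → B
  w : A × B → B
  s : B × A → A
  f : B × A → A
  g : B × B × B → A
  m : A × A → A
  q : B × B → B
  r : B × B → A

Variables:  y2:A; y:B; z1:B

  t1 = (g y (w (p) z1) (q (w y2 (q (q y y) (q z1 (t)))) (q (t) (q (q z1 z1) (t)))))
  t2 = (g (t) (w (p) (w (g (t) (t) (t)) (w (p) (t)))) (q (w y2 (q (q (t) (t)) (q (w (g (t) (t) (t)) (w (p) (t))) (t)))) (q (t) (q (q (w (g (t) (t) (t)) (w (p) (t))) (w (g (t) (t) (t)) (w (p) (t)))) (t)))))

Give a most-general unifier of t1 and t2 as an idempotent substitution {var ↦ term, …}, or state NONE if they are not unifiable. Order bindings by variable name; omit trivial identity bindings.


{y ↦ (t), z1 ↦ (w (g (t) (t) (t)) (w (p) (t)))}


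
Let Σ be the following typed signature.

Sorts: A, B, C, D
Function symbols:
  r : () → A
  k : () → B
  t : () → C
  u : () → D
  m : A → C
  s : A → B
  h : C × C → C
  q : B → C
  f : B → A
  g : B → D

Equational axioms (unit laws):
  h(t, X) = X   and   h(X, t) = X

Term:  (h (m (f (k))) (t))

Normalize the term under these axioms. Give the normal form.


1. (h (m (f (k))) (t))  →  (m (f (k)))

normal form = (m (f (k)))
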